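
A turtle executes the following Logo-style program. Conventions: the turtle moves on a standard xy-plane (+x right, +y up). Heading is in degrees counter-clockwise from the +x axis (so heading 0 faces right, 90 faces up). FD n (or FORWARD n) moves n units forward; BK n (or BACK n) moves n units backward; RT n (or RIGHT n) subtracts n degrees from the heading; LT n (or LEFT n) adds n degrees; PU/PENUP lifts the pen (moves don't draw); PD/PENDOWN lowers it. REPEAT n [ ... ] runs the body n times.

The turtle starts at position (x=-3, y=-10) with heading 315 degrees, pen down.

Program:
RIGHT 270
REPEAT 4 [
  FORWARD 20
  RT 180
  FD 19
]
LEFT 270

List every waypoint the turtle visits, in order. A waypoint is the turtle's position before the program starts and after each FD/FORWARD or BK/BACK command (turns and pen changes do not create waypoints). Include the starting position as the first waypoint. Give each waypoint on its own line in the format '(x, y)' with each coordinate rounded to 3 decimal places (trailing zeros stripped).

Executing turtle program step by step:
Start: pos=(-3,-10), heading=315, pen down
RT 270: heading 315 -> 45
REPEAT 4 [
  -- iteration 1/4 --
  FD 20: (-3,-10) -> (11.142,4.142) [heading=45, draw]
  RT 180: heading 45 -> 225
  FD 19: (11.142,4.142) -> (-2.293,-9.293) [heading=225, draw]
  -- iteration 2/4 --
  FD 20: (-2.293,-9.293) -> (-16.435,-23.435) [heading=225, draw]
  RT 180: heading 225 -> 45
  FD 19: (-16.435,-23.435) -> (-3,-10) [heading=45, draw]
  -- iteration 3/4 --
  FD 20: (-3,-10) -> (11.142,4.142) [heading=45, draw]
  RT 180: heading 45 -> 225
  FD 19: (11.142,4.142) -> (-2.293,-9.293) [heading=225, draw]
  -- iteration 4/4 --
  FD 20: (-2.293,-9.293) -> (-16.435,-23.435) [heading=225, draw]
  RT 180: heading 225 -> 45
  FD 19: (-16.435,-23.435) -> (-3,-10) [heading=45, draw]
]
LT 270: heading 45 -> 315
Final: pos=(-3,-10), heading=315, 8 segment(s) drawn
Waypoints (9 total):
(-3, -10)
(11.142, 4.142)
(-2.293, -9.293)
(-16.435, -23.435)
(-3, -10)
(11.142, 4.142)
(-2.293, -9.293)
(-16.435, -23.435)
(-3, -10)

Answer: (-3, -10)
(11.142, 4.142)
(-2.293, -9.293)
(-16.435, -23.435)
(-3, -10)
(11.142, 4.142)
(-2.293, -9.293)
(-16.435, -23.435)
(-3, -10)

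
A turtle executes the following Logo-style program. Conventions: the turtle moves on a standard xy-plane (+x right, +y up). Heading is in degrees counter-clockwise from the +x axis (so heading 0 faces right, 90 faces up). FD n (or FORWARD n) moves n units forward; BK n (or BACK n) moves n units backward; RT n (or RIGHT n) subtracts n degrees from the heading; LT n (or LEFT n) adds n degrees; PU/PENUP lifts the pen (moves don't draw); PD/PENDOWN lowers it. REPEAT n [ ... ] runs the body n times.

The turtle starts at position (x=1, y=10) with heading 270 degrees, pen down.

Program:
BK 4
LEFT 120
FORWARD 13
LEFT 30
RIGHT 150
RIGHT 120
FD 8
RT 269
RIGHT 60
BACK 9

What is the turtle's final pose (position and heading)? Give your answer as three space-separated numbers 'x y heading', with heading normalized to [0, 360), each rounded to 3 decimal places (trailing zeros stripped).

Answer: 14.329 24.657 181

Derivation:
Executing turtle program step by step:
Start: pos=(1,10), heading=270, pen down
BK 4: (1,10) -> (1,14) [heading=270, draw]
LT 120: heading 270 -> 30
FD 13: (1,14) -> (12.258,20.5) [heading=30, draw]
LT 30: heading 30 -> 60
RT 150: heading 60 -> 270
RT 120: heading 270 -> 150
FD 8: (12.258,20.5) -> (5.33,24.5) [heading=150, draw]
RT 269: heading 150 -> 241
RT 60: heading 241 -> 181
BK 9: (5.33,24.5) -> (14.329,24.657) [heading=181, draw]
Final: pos=(14.329,24.657), heading=181, 4 segment(s) drawn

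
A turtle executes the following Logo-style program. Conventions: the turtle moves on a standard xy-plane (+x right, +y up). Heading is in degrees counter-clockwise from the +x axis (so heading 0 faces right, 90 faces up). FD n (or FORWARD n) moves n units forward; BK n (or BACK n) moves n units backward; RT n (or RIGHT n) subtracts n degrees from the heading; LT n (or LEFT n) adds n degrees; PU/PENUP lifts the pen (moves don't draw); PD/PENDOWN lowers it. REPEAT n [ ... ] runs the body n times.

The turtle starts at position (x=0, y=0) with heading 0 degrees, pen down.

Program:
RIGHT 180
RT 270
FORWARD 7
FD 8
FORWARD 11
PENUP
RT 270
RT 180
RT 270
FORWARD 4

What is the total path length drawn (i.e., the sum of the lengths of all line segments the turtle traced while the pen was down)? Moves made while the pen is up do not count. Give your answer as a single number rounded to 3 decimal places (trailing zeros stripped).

Answer: 26

Derivation:
Executing turtle program step by step:
Start: pos=(0,0), heading=0, pen down
RT 180: heading 0 -> 180
RT 270: heading 180 -> 270
FD 7: (0,0) -> (0,-7) [heading=270, draw]
FD 8: (0,-7) -> (0,-15) [heading=270, draw]
FD 11: (0,-15) -> (0,-26) [heading=270, draw]
PU: pen up
RT 270: heading 270 -> 0
RT 180: heading 0 -> 180
RT 270: heading 180 -> 270
FD 4: (0,-26) -> (0,-30) [heading=270, move]
Final: pos=(0,-30), heading=270, 3 segment(s) drawn

Segment lengths:
  seg 1: (0,0) -> (0,-7), length = 7
  seg 2: (0,-7) -> (0,-15), length = 8
  seg 3: (0,-15) -> (0,-26), length = 11
Total = 26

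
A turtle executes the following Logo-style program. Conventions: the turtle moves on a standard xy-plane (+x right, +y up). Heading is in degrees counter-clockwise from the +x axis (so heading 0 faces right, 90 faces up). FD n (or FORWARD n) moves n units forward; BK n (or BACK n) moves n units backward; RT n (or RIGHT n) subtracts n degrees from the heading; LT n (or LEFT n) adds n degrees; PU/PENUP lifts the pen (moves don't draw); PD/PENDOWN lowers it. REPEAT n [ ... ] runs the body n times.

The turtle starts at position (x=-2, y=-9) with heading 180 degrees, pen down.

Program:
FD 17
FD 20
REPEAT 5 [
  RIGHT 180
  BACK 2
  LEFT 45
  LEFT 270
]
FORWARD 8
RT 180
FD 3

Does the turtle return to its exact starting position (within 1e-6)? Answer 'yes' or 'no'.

Executing turtle program step by step:
Start: pos=(-2,-9), heading=180, pen down
FD 17: (-2,-9) -> (-19,-9) [heading=180, draw]
FD 20: (-19,-9) -> (-39,-9) [heading=180, draw]
REPEAT 5 [
  -- iteration 1/5 --
  RT 180: heading 180 -> 0
  BK 2: (-39,-9) -> (-41,-9) [heading=0, draw]
  LT 45: heading 0 -> 45
  LT 270: heading 45 -> 315
  -- iteration 2/5 --
  RT 180: heading 315 -> 135
  BK 2: (-41,-9) -> (-39.586,-10.414) [heading=135, draw]
  LT 45: heading 135 -> 180
  LT 270: heading 180 -> 90
  -- iteration 3/5 --
  RT 180: heading 90 -> 270
  BK 2: (-39.586,-10.414) -> (-39.586,-8.414) [heading=270, draw]
  LT 45: heading 270 -> 315
  LT 270: heading 315 -> 225
  -- iteration 4/5 --
  RT 180: heading 225 -> 45
  BK 2: (-39.586,-8.414) -> (-41,-9.828) [heading=45, draw]
  LT 45: heading 45 -> 90
  LT 270: heading 90 -> 0
  -- iteration 5/5 --
  RT 180: heading 0 -> 180
  BK 2: (-41,-9.828) -> (-39,-9.828) [heading=180, draw]
  LT 45: heading 180 -> 225
  LT 270: heading 225 -> 135
]
FD 8: (-39,-9.828) -> (-44.657,-4.172) [heading=135, draw]
RT 180: heading 135 -> 315
FD 3: (-44.657,-4.172) -> (-42.536,-6.293) [heading=315, draw]
Final: pos=(-42.536,-6.293), heading=315, 9 segment(s) drawn

Start position: (-2, -9)
Final position: (-42.536, -6.293)
Distance = 40.626; >= 1e-6 -> NOT closed

Answer: no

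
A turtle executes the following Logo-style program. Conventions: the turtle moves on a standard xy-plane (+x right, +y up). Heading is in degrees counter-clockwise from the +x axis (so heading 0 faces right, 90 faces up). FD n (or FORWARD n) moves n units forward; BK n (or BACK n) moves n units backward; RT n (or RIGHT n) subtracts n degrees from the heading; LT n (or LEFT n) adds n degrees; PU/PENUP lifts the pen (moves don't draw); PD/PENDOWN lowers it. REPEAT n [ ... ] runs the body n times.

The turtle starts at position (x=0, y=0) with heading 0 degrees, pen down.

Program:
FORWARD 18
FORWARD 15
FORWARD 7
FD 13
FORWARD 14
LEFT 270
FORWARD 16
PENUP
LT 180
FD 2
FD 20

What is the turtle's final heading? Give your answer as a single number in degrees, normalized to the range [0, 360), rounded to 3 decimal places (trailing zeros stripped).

Answer: 90

Derivation:
Executing turtle program step by step:
Start: pos=(0,0), heading=0, pen down
FD 18: (0,0) -> (18,0) [heading=0, draw]
FD 15: (18,0) -> (33,0) [heading=0, draw]
FD 7: (33,0) -> (40,0) [heading=0, draw]
FD 13: (40,0) -> (53,0) [heading=0, draw]
FD 14: (53,0) -> (67,0) [heading=0, draw]
LT 270: heading 0 -> 270
FD 16: (67,0) -> (67,-16) [heading=270, draw]
PU: pen up
LT 180: heading 270 -> 90
FD 2: (67,-16) -> (67,-14) [heading=90, move]
FD 20: (67,-14) -> (67,6) [heading=90, move]
Final: pos=(67,6), heading=90, 6 segment(s) drawn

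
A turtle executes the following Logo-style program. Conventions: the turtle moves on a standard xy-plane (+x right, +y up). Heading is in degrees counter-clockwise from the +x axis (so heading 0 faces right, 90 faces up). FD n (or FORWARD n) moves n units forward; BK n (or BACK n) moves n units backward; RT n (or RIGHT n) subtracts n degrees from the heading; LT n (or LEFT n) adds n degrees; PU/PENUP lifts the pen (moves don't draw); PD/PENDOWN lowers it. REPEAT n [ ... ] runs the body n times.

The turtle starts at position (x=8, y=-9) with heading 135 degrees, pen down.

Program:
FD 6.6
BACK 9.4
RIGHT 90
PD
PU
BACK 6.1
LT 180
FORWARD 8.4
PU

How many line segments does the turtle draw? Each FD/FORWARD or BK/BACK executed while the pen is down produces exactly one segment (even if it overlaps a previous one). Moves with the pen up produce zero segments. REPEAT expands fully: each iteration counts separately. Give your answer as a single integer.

Answer: 2

Derivation:
Executing turtle program step by step:
Start: pos=(8,-9), heading=135, pen down
FD 6.6: (8,-9) -> (3.333,-4.333) [heading=135, draw]
BK 9.4: (3.333,-4.333) -> (9.98,-10.98) [heading=135, draw]
RT 90: heading 135 -> 45
PD: pen down
PU: pen up
BK 6.1: (9.98,-10.98) -> (5.667,-15.293) [heading=45, move]
LT 180: heading 45 -> 225
FD 8.4: (5.667,-15.293) -> (-0.273,-21.233) [heading=225, move]
PU: pen up
Final: pos=(-0.273,-21.233), heading=225, 2 segment(s) drawn
Segments drawn: 2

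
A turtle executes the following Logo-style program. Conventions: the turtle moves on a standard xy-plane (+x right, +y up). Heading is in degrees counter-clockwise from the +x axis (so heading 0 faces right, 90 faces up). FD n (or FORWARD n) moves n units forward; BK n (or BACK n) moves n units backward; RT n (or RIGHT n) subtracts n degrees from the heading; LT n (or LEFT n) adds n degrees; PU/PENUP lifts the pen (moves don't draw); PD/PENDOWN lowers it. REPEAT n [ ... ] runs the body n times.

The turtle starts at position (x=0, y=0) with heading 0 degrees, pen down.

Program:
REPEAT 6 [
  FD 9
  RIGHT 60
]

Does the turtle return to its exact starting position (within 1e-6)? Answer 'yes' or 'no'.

Executing turtle program step by step:
Start: pos=(0,0), heading=0, pen down
REPEAT 6 [
  -- iteration 1/6 --
  FD 9: (0,0) -> (9,0) [heading=0, draw]
  RT 60: heading 0 -> 300
  -- iteration 2/6 --
  FD 9: (9,0) -> (13.5,-7.794) [heading=300, draw]
  RT 60: heading 300 -> 240
  -- iteration 3/6 --
  FD 9: (13.5,-7.794) -> (9,-15.588) [heading=240, draw]
  RT 60: heading 240 -> 180
  -- iteration 4/6 --
  FD 9: (9,-15.588) -> (0,-15.588) [heading=180, draw]
  RT 60: heading 180 -> 120
  -- iteration 5/6 --
  FD 9: (0,-15.588) -> (-4.5,-7.794) [heading=120, draw]
  RT 60: heading 120 -> 60
  -- iteration 6/6 --
  FD 9: (-4.5,-7.794) -> (0,0) [heading=60, draw]
  RT 60: heading 60 -> 0
]
Final: pos=(0,0), heading=0, 6 segment(s) drawn

Start position: (0, 0)
Final position: (0, 0)
Distance = 0; < 1e-6 -> CLOSED

Answer: yes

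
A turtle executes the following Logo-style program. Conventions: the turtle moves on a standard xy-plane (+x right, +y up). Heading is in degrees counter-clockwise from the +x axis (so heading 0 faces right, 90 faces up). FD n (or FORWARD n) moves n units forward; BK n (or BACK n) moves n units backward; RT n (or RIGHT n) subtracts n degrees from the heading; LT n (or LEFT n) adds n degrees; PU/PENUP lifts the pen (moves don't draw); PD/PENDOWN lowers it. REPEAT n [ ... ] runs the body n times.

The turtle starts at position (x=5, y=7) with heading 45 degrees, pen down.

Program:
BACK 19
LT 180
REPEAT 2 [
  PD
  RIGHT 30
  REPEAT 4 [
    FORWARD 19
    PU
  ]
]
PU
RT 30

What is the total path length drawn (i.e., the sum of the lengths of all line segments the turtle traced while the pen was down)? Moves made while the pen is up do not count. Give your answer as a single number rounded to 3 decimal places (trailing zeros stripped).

Answer: 57

Derivation:
Executing turtle program step by step:
Start: pos=(5,7), heading=45, pen down
BK 19: (5,7) -> (-8.435,-6.435) [heading=45, draw]
LT 180: heading 45 -> 225
REPEAT 2 [
  -- iteration 1/2 --
  PD: pen down
  RT 30: heading 225 -> 195
  REPEAT 4 [
    -- iteration 1/4 --
    FD 19: (-8.435,-6.435) -> (-26.788,-11.353) [heading=195, draw]
    PU: pen up
    -- iteration 2/4 --
    FD 19: (-26.788,-11.353) -> (-45.14,-16.27) [heading=195, move]
    PU: pen up
    -- iteration 3/4 --
    FD 19: (-45.14,-16.27) -> (-63.493,-21.188) [heading=195, move]
    PU: pen up
    -- iteration 4/4 --
    FD 19: (-63.493,-21.188) -> (-81.845,-26.105) [heading=195, move]
    PU: pen up
  ]
  -- iteration 2/2 --
  PD: pen down
  RT 30: heading 195 -> 165
  REPEAT 4 [
    -- iteration 1/4 --
    FD 19: (-81.845,-26.105) -> (-100.198,-21.188) [heading=165, draw]
    PU: pen up
    -- iteration 2/4 --
    FD 19: (-100.198,-21.188) -> (-118.551,-16.27) [heading=165, move]
    PU: pen up
    -- iteration 3/4 --
    FD 19: (-118.551,-16.27) -> (-136.903,-11.353) [heading=165, move]
    PU: pen up
    -- iteration 4/4 --
    FD 19: (-136.903,-11.353) -> (-155.256,-6.435) [heading=165, move]
    PU: pen up
  ]
]
PU: pen up
RT 30: heading 165 -> 135
Final: pos=(-155.256,-6.435), heading=135, 3 segment(s) drawn

Segment lengths:
  seg 1: (5,7) -> (-8.435,-6.435), length = 19
  seg 2: (-8.435,-6.435) -> (-26.788,-11.353), length = 19
  seg 3: (-81.845,-26.105) -> (-100.198,-21.188), length = 19
Total = 57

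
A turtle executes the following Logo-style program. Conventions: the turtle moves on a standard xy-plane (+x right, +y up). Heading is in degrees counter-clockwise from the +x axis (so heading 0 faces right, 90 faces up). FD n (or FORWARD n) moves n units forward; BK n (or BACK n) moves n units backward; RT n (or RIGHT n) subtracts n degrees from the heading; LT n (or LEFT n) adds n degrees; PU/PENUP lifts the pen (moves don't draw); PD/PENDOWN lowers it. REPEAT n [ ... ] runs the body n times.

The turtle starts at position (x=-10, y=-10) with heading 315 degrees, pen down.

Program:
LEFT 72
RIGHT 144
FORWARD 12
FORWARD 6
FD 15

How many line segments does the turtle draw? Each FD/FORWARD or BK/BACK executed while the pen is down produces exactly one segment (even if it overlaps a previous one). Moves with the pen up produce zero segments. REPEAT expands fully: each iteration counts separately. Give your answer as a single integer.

Answer: 3

Derivation:
Executing turtle program step by step:
Start: pos=(-10,-10), heading=315, pen down
LT 72: heading 315 -> 27
RT 144: heading 27 -> 243
FD 12: (-10,-10) -> (-15.448,-20.692) [heading=243, draw]
FD 6: (-15.448,-20.692) -> (-18.172,-26.038) [heading=243, draw]
FD 15: (-18.172,-26.038) -> (-24.982,-39.403) [heading=243, draw]
Final: pos=(-24.982,-39.403), heading=243, 3 segment(s) drawn
Segments drawn: 3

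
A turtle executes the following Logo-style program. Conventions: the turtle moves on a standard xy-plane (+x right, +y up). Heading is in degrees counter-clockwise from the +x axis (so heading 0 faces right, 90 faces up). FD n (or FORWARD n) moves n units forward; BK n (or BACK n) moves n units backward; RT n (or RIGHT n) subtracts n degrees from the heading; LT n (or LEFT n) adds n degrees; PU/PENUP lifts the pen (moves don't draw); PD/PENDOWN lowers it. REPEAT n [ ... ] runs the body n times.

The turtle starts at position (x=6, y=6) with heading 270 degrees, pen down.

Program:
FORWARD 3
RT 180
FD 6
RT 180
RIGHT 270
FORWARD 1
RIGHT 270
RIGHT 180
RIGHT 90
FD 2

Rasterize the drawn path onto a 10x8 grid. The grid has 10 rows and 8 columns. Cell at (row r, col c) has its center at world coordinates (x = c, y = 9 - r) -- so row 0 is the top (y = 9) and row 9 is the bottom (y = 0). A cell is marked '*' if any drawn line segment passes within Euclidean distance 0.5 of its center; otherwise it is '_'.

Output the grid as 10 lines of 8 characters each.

Answer: _____***
______*_
______*_
______*_
______*_
______*_
______*_
________
________
________

Derivation:
Segment 0: (6,6) -> (6,3)
Segment 1: (6,3) -> (6,9)
Segment 2: (6,9) -> (7,9)
Segment 3: (7,9) -> (5,9)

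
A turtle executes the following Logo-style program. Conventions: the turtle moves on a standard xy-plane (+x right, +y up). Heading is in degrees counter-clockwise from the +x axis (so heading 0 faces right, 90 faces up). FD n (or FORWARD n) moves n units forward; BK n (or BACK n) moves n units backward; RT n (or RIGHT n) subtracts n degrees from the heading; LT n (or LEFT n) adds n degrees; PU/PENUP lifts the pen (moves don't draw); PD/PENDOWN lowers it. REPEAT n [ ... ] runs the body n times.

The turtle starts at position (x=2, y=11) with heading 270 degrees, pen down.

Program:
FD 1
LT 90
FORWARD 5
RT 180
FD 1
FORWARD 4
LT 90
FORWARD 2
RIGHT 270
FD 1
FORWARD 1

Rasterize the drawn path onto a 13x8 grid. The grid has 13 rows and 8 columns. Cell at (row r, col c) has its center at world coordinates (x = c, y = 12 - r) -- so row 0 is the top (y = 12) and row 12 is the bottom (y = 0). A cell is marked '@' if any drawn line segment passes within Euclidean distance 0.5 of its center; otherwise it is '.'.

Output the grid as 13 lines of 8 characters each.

Answer: ........
..@.....
..@@@@@@
..@.....
..@@@...
........
........
........
........
........
........
........
........

Derivation:
Segment 0: (2,11) -> (2,10)
Segment 1: (2,10) -> (7,10)
Segment 2: (7,10) -> (6,10)
Segment 3: (6,10) -> (2,10)
Segment 4: (2,10) -> (2,8)
Segment 5: (2,8) -> (3,8)
Segment 6: (3,8) -> (4,8)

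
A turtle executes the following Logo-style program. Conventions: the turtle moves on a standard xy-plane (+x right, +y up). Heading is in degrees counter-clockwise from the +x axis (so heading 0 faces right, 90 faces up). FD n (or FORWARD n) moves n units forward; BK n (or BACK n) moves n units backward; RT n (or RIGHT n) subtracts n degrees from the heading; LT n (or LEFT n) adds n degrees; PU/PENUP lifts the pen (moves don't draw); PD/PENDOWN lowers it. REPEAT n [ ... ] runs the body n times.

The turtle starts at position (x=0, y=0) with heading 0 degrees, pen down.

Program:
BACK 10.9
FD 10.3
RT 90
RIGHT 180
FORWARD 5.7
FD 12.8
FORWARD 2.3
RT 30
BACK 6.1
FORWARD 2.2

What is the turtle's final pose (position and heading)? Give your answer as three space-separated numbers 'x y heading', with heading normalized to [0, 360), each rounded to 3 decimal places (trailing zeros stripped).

Executing turtle program step by step:
Start: pos=(0,0), heading=0, pen down
BK 10.9: (0,0) -> (-10.9,0) [heading=0, draw]
FD 10.3: (-10.9,0) -> (-0.6,0) [heading=0, draw]
RT 90: heading 0 -> 270
RT 180: heading 270 -> 90
FD 5.7: (-0.6,0) -> (-0.6,5.7) [heading=90, draw]
FD 12.8: (-0.6,5.7) -> (-0.6,18.5) [heading=90, draw]
FD 2.3: (-0.6,18.5) -> (-0.6,20.8) [heading=90, draw]
RT 30: heading 90 -> 60
BK 6.1: (-0.6,20.8) -> (-3.65,15.517) [heading=60, draw]
FD 2.2: (-3.65,15.517) -> (-2.55,17.423) [heading=60, draw]
Final: pos=(-2.55,17.423), heading=60, 7 segment(s) drawn

Answer: -2.55 17.423 60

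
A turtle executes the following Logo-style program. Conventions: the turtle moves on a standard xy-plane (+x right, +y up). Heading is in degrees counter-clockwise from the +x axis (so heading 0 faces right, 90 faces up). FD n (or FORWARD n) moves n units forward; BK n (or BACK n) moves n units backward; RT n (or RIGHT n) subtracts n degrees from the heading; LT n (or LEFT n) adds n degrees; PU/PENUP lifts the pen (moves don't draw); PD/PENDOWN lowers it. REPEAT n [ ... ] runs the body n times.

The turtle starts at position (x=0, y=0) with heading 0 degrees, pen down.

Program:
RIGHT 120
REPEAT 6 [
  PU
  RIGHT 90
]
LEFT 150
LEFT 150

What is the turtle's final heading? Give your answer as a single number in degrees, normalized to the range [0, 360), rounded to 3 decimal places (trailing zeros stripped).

Executing turtle program step by step:
Start: pos=(0,0), heading=0, pen down
RT 120: heading 0 -> 240
REPEAT 6 [
  -- iteration 1/6 --
  PU: pen up
  RT 90: heading 240 -> 150
  -- iteration 2/6 --
  PU: pen up
  RT 90: heading 150 -> 60
  -- iteration 3/6 --
  PU: pen up
  RT 90: heading 60 -> 330
  -- iteration 4/6 --
  PU: pen up
  RT 90: heading 330 -> 240
  -- iteration 5/6 --
  PU: pen up
  RT 90: heading 240 -> 150
  -- iteration 6/6 --
  PU: pen up
  RT 90: heading 150 -> 60
]
LT 150: heading 60 -> 210
LT 150: heading 210 -> 0
Final: pos=(0,0), heading=0, 0 segment(s) drawn

Answer: 0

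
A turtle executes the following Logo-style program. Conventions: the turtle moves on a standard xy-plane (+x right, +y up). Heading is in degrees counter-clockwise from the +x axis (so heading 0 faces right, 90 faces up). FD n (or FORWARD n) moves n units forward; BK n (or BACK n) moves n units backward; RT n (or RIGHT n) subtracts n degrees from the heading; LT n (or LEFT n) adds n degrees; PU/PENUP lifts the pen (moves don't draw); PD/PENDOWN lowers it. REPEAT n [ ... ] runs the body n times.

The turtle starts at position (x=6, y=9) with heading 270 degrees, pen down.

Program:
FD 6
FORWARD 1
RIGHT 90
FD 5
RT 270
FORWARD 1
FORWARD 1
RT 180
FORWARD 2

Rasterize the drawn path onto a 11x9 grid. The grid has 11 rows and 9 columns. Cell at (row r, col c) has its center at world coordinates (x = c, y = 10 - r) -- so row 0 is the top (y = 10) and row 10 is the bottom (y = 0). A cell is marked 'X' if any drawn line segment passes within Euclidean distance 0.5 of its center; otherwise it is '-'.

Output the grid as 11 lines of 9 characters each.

Answer: ---------
------X--
------X--
------X--
------X--
------X--
------X--
------X--
-XXXXXX--
-X-------
-X-------

Derivation:
Segment 0: (6,9) -> (6,3)
Segment 1: (6,3) -> (6,2)
Segment 2: (6,2) -> (1,2)
Segment 3: (1,2) -> (1,1)
Segment 4: (1,1) -> (1,0)
Segment 5: (1,0) -> (1,2)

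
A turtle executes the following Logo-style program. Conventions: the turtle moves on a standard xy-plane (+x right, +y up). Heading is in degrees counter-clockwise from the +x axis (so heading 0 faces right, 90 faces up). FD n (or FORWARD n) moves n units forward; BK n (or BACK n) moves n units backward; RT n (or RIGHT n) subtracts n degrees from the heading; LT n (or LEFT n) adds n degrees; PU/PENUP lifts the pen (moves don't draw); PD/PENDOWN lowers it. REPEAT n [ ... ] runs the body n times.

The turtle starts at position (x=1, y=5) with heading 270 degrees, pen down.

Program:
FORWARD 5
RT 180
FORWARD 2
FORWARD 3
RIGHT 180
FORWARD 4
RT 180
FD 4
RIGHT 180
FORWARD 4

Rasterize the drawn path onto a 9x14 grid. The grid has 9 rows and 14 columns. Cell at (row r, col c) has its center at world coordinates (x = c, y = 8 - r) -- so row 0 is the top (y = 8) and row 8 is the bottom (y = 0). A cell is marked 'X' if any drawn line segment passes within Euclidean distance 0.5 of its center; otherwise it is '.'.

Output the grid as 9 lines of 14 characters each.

Answer: ..............
..............
..............
.X............
.X............
.X............
.X............
.X............
.X............

Derivation:
Segment 0: (1,5) -> (1,0)
Segment 1: (1,0) -> (1,2)
Segment 2: (1,2) -> (1,5)
Segment 3: (1,5) -> (1,1)
Segment 4: (1,1) -> (1,5)
Segment 5: (1,5) -> (1,1)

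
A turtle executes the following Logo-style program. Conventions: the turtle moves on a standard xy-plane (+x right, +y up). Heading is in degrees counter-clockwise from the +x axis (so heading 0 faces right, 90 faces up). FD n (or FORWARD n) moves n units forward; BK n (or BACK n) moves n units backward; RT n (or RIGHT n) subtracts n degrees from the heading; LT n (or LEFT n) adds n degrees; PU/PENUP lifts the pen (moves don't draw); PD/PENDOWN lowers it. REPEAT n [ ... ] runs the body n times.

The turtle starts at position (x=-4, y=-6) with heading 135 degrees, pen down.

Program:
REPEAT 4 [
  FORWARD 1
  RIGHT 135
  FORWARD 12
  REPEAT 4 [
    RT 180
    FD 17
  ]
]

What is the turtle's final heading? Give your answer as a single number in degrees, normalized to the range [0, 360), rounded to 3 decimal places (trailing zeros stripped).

Executing turtle program step by step:
Start: pos=(-4,-6), heading=135, pen down
REPEAT 4 [
  -- iteration 1/4 --
  FD 1: (-4,-6) -> (-4.707,-5.293) [heading=135, draw]
  RT 135: heading 135 -> 0
  FD 12: (-4.707,-5.293) -> (7.293,-5.293) [heading=0, draw]
  REPEAT 4 [
    -- iteration 1/4 --
    RT 180: heading 0 -> 180
    FD 17: (7.293,-5.293) -> (-9.707,-5.293) [heading=180, draw]
    -- iteration 2/4 --
    RT 180: heading 180 -> 0
    FD 17: (-9.707,-5.293) -> (7.293,-5.293) [heading=0, draw]
    -- iteration 3/4 --
    RT 180: heading 0 -> 180
    FD 17: (7.293,-5.293) -> (-9.707,-5.293) [heading=180, draw]
    -- iteration 4/4 --
    RT 180: heading 180 -> 0
    FD 17: (-9.707,-5.293) -> (7.293,-5.293) [heading=0, draw]
  ]
  -- iteration 2/4 --
  FD 1: (7.293,-5.293) -> (8.293,-5.293) [heading=0, draw]
  RT 135: heading 0 -> 225
  FD 12: (8.293,-5.293) -> (-0.192,-13.778) [heading=225, draw]
  REPEAT 4 [
    -- iteration 1/4 --
    RT 180: heading 225 -> 45
    FD 17: (-0.192,-13.778) -> (11.828,-1.757) [heading=45, draw]
    -- iteration 2/4 --
    RT 180: heading 45 -> 225
    FD 17: (11.828,-1.757) -> (-0.192,-13.778) [heading=225, draw]
    -- iteration 3/4 --
    RT 180: heading 225 -> 45
    FD 17: (-0.192,-13.778) -> (11.828,-1.757) [heading=45, draw]
    -- iteration 4/4 --
    RT 180: heading 45 -> 225
    FD 17: (11.828,-1.757) -> (-0.192,-13.778) [heading=225, draw]
  ]
  -- iteration 3/4 --
  FD 1: (-0.192,-13.778) -> (-0.899,-14.485) [heading=225, draw]
  RT 135: heading 225 -> 90
  FD 12: (-0.899,-14.485) -> (-0.899,-2.485) [heading=90, draw]
  REPEAT 4 [
    -- iteration 1/4 --
    RT 180: heading 90 -> 270
    FD 17: (-0.899,-2.485) -> (-0.899,-19.485) [heading=270, draw]
    -- iteration 2/4 --
    RT 180: heading 270 -> 90
    FD 17: (-0.899,-19.485) -> (-0.899,-2.485) [heading=90, draw]
    -- iteration 3/4 --
    RT 180: heading 90 -> 270
    FD 17: (-0.899,-2.485) -> (-0.899,-19.485) [heading=270, draw]
    -- iteration 4/4 --
    RT 180: heading 270 -> 90
    FD 17: (-0.899,-19.485) -> (-0.899,-2.485) [heading=90, draw]
  ]
  -- iteration 4/4 --
  FD 1: (-0.899,-2.485) -> (-0.899,-1.485) [heading=90, draw]
  RT 135: heading 90 -> 315
  FD 12: (-0.899,-1.485) -> (7.586,-9.971) [heading=315, draw]
  REPEAT 4 [
    -- iteration 1/4 --
    RT 180: heading 315 -> 135
    FD 17: (7.586,-9.971) -> (-4.435,2.05) [heading=135, draw]
    -- iteration 2/4 --
    RT 180: heading 135 -> 315
    FD 17: (-4.435,2.05) -> (7.586,-9.971) [heading=315, draw]
    -- iteration 3/4 --
    RT 180: heading 315 -> 135
    FD 17: (7.586,-9.971) -> (-4.435,2.05) [heading=135, draw]
    -- iteration 4/4 --
    RT 180: heading 135 -> 315
    FD 17: (-4.435,2.05) -> (7.586,-9.971) [heading=315, draw]
  ]
]
Final: pos=(7.586,-9.971), heading=315, 24 segment(s) drawn

Answer: 315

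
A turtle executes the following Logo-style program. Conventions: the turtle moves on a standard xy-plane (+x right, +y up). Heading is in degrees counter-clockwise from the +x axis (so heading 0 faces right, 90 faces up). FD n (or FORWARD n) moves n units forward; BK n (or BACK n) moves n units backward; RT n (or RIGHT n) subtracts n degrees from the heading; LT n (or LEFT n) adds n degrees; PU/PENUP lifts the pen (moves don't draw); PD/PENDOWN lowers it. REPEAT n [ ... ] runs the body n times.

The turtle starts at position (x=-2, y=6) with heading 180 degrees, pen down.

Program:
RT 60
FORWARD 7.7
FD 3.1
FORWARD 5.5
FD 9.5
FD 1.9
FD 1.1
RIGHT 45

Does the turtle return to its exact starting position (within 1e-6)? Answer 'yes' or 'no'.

Answer: no

Derivation:
Executing turtle program step by step:
Start: pos=(-2,6), heading=180, pen down
RT 60: heading 180 -> 120
FD 7.7: (-2,6) -> (-5.85,12.668) [heading=120, draw]
FD 3.1: (-5.85,12.668) -> (-7.4,15.353) [heading=120, draw]
FD 5.5: (-7.4,15.353) -> (-10.15,20.116) [heading=120, draw]
FD 9.5: (-10.15,20.116) -> (-14.9,28.343) [heading=120, draw]
FD 1.9: (-14.9,28.343) -> (-15.85,29.989) [heading=120, draw]
FD 1.1: (-15.85,29.989) -> (-16.4,30.942) [heading=120, draw]
RT 45: heading 120 -> 75
Final: pos=(-16.4,30.942), heading=75, 6 segment(s) drawn

Start position: (-2, 6)
Final position: (-16.4, 30.942)
Distance = 28.8; >= 1e-6 -> NOT closed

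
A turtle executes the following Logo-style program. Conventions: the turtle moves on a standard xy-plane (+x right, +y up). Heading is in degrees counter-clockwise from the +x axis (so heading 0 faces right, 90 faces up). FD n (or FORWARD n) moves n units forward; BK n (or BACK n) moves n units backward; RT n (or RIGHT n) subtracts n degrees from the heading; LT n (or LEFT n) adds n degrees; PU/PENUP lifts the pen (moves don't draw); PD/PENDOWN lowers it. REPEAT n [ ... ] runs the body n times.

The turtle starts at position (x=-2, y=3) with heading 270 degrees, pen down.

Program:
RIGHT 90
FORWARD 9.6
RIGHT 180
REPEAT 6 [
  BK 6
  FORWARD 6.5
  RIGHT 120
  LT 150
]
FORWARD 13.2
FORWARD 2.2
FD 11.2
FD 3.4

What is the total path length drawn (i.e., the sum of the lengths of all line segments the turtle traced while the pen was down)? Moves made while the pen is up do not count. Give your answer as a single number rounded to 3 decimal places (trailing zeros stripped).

Answer: 114.6

Derivation:
Executing turtle program step by step:
Start: pos=(-2,3), heading=270, pen down
RT 90: heading 270 -> 180
FD 9.6: (-2,3) -> (-11.6,3) [heading=180, draw]
RT 180: heading 180 -> 0
REPEAT 6 [
  -- iteration 1/6 --
  BK 6: (-11.6,3) -> (-17.6,3) [heading=0, draw]
  FD 6.5: (-17.6,3) -> (-11.1,3) [heading=0, draw]
  RT 120: heading 0 -> 240
  LT 150: heading 240 -> 30
  -- iteration 2/6 --
  BK 6: (-11.1,3) -> (-16.296,0) [heading=30, draw]
  FD 6.5: (-16.296,0) -> (-10.667,3.25) [heading=30, draw]
  RT 120: heading 30 -> 270
  LT 150: heading 270 -> 60
  -- iteration 3/6 --
  BK 6: (-10.667,3.25) -> (-13.667,-1.946) [heading=60, draw]
  FD 6.5: (-13.667,-1.946) -> (-10.417,3.683) [heading=60, draw]
  RT 120: heading 60 -> 300
  LT 150: heading 300 -> 90
  -- iteration 4/6 --
  BK 6: (-10.417,3.683) -> (-10.417,-2.317) [heading=90, draw]
  FD 6.5: (-10.417,-2.317) -> (-10.417,4.183) [heading=90, draw]
  RT 120: heading 90 -> 330
  LT 150: heading 330 -> 120
  -- iteration 5/6 --
  BK 6: (-10.417,4.183) -> (-7.417,-1.013) [heading=120, draw]
  FD 6.5: (-7.417,-1.013) -> (-10.667,4.616) [heading=120, draw]
  RT 120: heading 120 -> 0
  LT 150: heading 0 -> 150
  -- iteration 6/6 --
  BK 6: (-10.667,4.616) -> (-5.471,1.616) [heading=150, draw]
  FD 6.5: (-5.471,1.616) -> (-11.1,4.866) [heading=150, draw]
  RT 120: heading 150 -> 30
  LT 150: heading 30 -> 180
]
FD 13.2: (-11.1,4.866) -> (-24.3,4.866) [heading=180, draw]
FD 2.2: (-24.3,4.866) -> (-26.5,4.866) [heading=180, draw]
FD 11.2: (-26.5,4.866) -> (-37.7,4.866) [heading=180, draw]
FD 3.4: (-37.7,4.866) -> (-41.1,4.866) [heading=180, draw]
Final: pos=(-41.1,4.866), heading=180, 17 segment(s) drawn

Segment lengths:
  seg 1: (-2,3) -> (-11.6,3), length = 9.6
  seg 2: (-11.6,3) -> (-17.6,3), length = 6
  seg 3: (-17.6,3) -> (-11.1,3), length = 6.5
  seg 4: (-11.1,3) -> (-16.296,0), length = 6
  seg 5: (-16.296,0) -> (-10.667,3.25), length = 6.5
  seg 6: (-10.667,3.25) -> (-13.667,-1.946), length = 6
  seg 7: (-13.667,-1.946) -> (-10.417,3.683), length = 6.5
  seg 8: (-10.417,3.683) -> (-10.417,-2.317), length = 6
  seg 9: (-10.417,-2.317) -> (-10.417,4.183), length = 6.5
  seg 10: (-10.417,4.183) -> (-7.417,-1.013), length = 6
  seg 11: (-7.417,-1.013) -> (-10.667,4.616), length = 6.5
  seg 12: (-10.667,4.616) -> (-5.471,1.616), length = 6
  seg 13: (-5.471,1.616) -> (-11.1,4.866), length = 6.5
  seg 14: (-11.1,4.866) -> (-24.3,4.866), length = 13.2
  seg 15: (-24.3,4.866) -> (-26.5,4.866), length = 2.2
  seg 16: (-26.5,4.866) -> (-37.7,4.866), length = 11.2
  seg 17: (-37.7,4.866) -> (-41.1,4.866), length = 3.4
Total = 114.6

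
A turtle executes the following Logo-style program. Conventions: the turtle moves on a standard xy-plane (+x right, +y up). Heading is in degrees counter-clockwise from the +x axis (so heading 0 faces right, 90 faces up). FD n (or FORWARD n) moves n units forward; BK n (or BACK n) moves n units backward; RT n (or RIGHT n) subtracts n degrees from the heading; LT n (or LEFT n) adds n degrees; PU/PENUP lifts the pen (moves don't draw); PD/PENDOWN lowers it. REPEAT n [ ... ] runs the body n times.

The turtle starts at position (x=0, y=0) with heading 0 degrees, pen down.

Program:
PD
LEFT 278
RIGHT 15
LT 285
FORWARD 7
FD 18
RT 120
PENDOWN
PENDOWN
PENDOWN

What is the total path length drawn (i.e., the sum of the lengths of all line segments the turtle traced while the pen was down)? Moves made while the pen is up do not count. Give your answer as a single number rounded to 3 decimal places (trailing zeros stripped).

Answer: 25

Derivation:
Executing turtle program step by step:
Start: pos=(0,0), heading=0, pen down
PD: pen down
LT 278: heading 0 -> 278
RT 15: heading 278 -> 263
LT 285: heading 263 -> 188
FD 7: (0,0) -> (-6.932,-0.974) [heading=188, draw]
FD 18: (-6.932,-0.974) -> (-24.757,-3.479) [heading=188, draw]
RT 120: heading 188 -> 68
PD: pen down
PD: pen down
PD: pen down
Final: pos=(-24.757,-3.479), heading=68, 2 segment(s) drawn

Segment lengths:
  seg 1: (0,0) -> (-6.932,-0.974), length = 7
  seg 2: (-6.932,-0.974) -> (-24.757,-3.479), length = 18
Total = 25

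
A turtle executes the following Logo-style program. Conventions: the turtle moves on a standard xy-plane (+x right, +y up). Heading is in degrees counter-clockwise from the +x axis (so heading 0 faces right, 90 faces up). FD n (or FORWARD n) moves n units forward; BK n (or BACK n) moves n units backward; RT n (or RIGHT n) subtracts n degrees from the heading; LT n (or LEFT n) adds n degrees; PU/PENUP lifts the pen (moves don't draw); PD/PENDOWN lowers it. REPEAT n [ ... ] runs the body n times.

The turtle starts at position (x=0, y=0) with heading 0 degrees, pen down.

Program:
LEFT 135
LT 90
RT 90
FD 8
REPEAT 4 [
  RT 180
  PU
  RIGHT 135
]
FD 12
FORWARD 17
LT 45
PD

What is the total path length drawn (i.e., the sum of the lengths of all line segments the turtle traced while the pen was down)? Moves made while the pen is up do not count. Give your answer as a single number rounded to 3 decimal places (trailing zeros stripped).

Answer: 8

Derivation:
Executing turtle program step by step:
Start: pos=(0,0), heading=0, pen down
LT 135: heading 0 -> 135
LT 90: heading 135 -> 225
RT 90: heading 225 -> 135
FD 8: (0,0) -> (-5.657,5.657) [heading=135, draw]
REPEAT 4 [
  -- iteration 1/4 --
  RT 180: heading 135 -> 315
  PU: pen up
  RT 135: heading 315 -> 180
  -- iteration 2/4 --
  RT 180: heading 180 -> 0
  PU: pen up
  RT 135: heading 0 -> 225
  -- iteration 3/4 --
  RT 180: heading 225 -> 45
  PU: pen up
  RT 135: heading 45 -> 270
  -- iteration 4/4 --
  RT 180: heading 270 -> 90
  PU: pen up
  RT 135: heading 90 -> 315
]
FD 12: (-5.657,5.657) -> (2.828,-2.828) [heading=315, move]
FD 17: (2.828,-2.828) -> (14.849,-14.849) [heading=315, move]
LT 45: heading 315 -> 0
PD: pen down
Final: pos=(14.849,-14.849), heading=0, 1 segment(s) drawn

Segment lengths:
  seg 1: (0,0) -> (-5.657,5.657), length = 8
Total = 8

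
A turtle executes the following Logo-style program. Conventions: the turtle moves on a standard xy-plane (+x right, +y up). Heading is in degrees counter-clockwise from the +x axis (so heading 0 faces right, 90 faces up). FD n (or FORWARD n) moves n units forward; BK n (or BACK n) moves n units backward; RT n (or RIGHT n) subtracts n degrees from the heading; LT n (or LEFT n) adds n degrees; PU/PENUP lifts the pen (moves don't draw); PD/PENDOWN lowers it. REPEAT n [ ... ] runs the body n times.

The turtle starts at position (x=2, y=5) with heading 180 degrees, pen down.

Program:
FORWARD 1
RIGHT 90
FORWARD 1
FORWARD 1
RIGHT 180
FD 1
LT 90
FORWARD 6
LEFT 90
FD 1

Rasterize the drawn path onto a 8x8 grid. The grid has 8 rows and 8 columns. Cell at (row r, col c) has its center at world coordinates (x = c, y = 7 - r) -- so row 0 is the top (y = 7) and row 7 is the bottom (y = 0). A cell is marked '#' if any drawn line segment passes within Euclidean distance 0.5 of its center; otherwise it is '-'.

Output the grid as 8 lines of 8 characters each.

Segment 0: (2,5) -> (1,5)
Segment 1: (1,5) -> (1,6)
Segment 2: (1,6) -> (1,7)
Segment 3: (1,7) -> (1,6)
Segment 4: (1,6) -> (7,6)
Segment 5: (7,6) -> (7,7)

Answer: -#-----#
-#######
-##-----
--------
--------
--------
--------
--------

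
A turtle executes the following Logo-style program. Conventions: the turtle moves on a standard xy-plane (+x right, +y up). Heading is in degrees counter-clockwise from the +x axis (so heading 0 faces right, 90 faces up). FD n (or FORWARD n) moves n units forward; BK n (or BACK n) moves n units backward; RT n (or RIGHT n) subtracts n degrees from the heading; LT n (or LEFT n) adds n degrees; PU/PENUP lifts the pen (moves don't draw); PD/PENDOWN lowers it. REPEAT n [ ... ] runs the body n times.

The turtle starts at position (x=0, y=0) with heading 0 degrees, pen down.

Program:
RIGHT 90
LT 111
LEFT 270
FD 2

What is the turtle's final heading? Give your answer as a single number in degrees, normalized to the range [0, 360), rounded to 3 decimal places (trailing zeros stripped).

Executing turtle program step by step:
Start: pos=(0,0), heading=0, pen down
RT 90: heading 0 -> 270
LT 111: heading 270 -> 21
LT 270: heading 21 -> 291
FD 2: (0,0) -> (0.717,-1.867) [heading=291, draw]
Final: pos=(0.717,-1.867), heading=291, 1 segment(s) drawn

Answer: 291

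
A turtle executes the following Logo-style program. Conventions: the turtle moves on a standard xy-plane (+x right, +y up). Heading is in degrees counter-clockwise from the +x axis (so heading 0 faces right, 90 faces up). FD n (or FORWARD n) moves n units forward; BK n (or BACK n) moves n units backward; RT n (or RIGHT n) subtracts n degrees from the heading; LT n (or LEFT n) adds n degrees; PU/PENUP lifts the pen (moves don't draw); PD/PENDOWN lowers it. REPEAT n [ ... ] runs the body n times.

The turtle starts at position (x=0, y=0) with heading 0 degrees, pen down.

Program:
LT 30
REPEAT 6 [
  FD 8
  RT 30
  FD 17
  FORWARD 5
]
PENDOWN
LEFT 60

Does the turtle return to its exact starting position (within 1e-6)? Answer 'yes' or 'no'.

Executing turtle program step by step:
Start: pos=(0,0), heading=0, pen down
LT 30: heading 0 -> 30
REPEAT 6 [
  -- iteration 1/6 --
  FD 8: (0,0) -> (6.928,4) [heading=30, draw]
  RT 30: heading 30 -> 0
  FD 17: (6.928,4) -> (23.928,4) [heading=0, draw]
  FD 5: (23.928,4) -> (28.928,4) [heading=0, draw]
  -- iteration 2/6 --
  FD 8: (28.928,4) -> (36.928,4) [heading=0, draw]
  RT 30: heading 0 -> 330
  FD 17: (36.928,4) -> (51.651,-4.5) [heading=330, draw]
  FD 5: (51.651,-4.5) -> (55.981,-7) [heading=330, draw]
  -- iteration 3/6 --
  FD 8: (55.981,-7) -> (62.909,-11) [heading=330, draw]
  RT 30: heading 330 -> 300
  FD 17: (62.909,-11) -> (71.409,-25.722) [heading=300, draw]
  FD 5: (71.409,-25.722) -> (73.909,-30.053) [heading=300, draw]
  -- iteration 4/6 --
  FD 8: (73.909,-30.053) -> (77.909,-36.981) [heading=300, draw]
  RT 30: heading 300 -> 270
  FD 17: (77.909,-36.981) -> (77.909,-53.981) [heading=270, draw]
  FD 5: (77.909,-53.981) -> (77.909,-58.981) [heading=270, draw]
  -- iteration 5/6 --
  FD 8: (77.909,-58.981) -> (77.909,-66.981) [heading=270, draw]
  RT 30: heading 270 -> 240
  FD 17: (77.909,-66.981) -> (69.409,-81.703) [heading=240, draw]
  FD 5: (69.409,-81.703) -> (66.909,-86.033) [heading=240, draw]
  -- iteration 6/6 --
  FD 8: (66.909,-86.033) -> (62.909,-92.962) [heading=240, draw]
  RT 30: heading 240 -> 210
  FD 17: (62.909,-92.962) -> (48.187,-101.462) [heading=210, draw]
  FD 5: (48.187,-101.462) -> (43.856,-103.962) [heading=210, draw]
]
PD: pen down
LT 60: heading 210 -> 270
Final: pos=(43.856,-103.962), heading=270, 18 segment(s) drawn

Start position: (0, 0)
Final position: (43.856, -103.962)
Distance = 112.833; >= 1e-6 -> NOT closed

Answer: no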